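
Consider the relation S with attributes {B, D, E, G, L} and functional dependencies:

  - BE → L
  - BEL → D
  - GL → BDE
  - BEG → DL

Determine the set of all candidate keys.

Attribute G never appears on the right-hand side of any dependency, so G must belong to every candidate key.
{G}⁺ = {G}, which is not all of the schema, so we must add further attributes.
{G, L}⁺: GL→BDE adds B, D, E → {B, D, E, G, L}. Minimal: {L}⁺ = {L}; {G}⁺ = {G} — none reach the full schema.
{B, E, G}⁺: BE→L adds L; BEL→D adds D → {B, D, E, G, L}. Minimal: {E, G}⁺ = {E, G}; {B, G}⁺ = {B, G}; {B, E}⁺ = {B, D, E, L} — none reach the full schema.
Any other superkey contains one of these as a subset, so there are no further candidate keys.

(G, L); (B, E, G)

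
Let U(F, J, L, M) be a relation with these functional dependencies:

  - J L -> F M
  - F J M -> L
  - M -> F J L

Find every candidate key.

{M}⁺: M→FJL adds F, J, L → {F, J, L, M}.
{J, L}⁺: JL→FM adds F, M → {F, J, L, M}. Minimal: {L}⁺ = {L}; {J}⁺ = {J} — none reach the full schema.

{M}, {J, L}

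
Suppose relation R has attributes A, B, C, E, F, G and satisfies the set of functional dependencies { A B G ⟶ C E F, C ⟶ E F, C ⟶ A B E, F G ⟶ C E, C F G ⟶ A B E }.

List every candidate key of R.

Attribute G never appears on the right-hand side of any dependency, so G must belong to every candidate key.
{G}⁺ = {G}, which is not all of the schema, so we must add further attributes.
{C, G}⁺: C→EF adds E, F; C→ABE adds A, B → {A, B, C, E, F, G}. Minimal: {G}⁺ = {G}; {C}⁺ = {A, B, C, E, F} — none reach the full schema.
{F, G}⁺: FG→CE adds C, E; CFG→ABE adds A, B → {A, B, C, E, F, G}. Minimal: {G}⁺ = {G}; {F}⁺ = {F} — none reach the full schema.
{A, B, G}⁺: ABG→CEF adds C, E, F → {A, B, C, E, F, G}. Minimal: {B, G}⁺ = {B, G}; {A, G}⁺ = {A, G}; {A, B}⁺ = {A, B} — none reach the full schema.
Any other superkey contains one of these as a subset, so there are no further candidate keys.

CG; FG; ABG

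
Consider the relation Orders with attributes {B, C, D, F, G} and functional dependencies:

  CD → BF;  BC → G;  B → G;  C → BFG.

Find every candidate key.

{C, D}

Attributes C, D never appear on any right-hand side, so every candidate key must contain {C, D}.
{C, D}⁺ = {B, C, D, F, G}, which is all of the schema, so {C, D} is the only candidate key.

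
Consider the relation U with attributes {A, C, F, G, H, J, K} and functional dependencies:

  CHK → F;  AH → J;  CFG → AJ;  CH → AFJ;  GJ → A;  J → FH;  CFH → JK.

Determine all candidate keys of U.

Attributes C, G never appear on any right-hand side, so every candidate key must contain {C, G}.
{C, G}⁺ = {C, G}, which is not all of the schema, so we must add further attributes.
{C, F, G}⁺: CFG→AJ adds A, J; J→FH adds H; CFH→JK adds K → {A, C, F, G, H, J, K}.
{C, G, H}⁺: CH→AFJ adds A, F, J; CFH→JK adds K → {A, C, F, G, H, J, K}.
{C, G, J}⁺: GJ→A adds A; J→FH adds F, H; CFH→JK adds K → {A, C, F, G, H, J, K}.

{C, F, G}; {C, G, H}; {C, G, J}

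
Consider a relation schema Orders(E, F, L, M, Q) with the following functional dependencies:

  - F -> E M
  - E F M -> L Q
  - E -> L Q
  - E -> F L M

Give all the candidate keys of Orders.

{E}⁺: E→LQ adds L, Q; E→FLM adds F, M → {E, F, L, M, Q}.
{F}⁺: F→EM adds E, M; EFM→LQ adds L, Q → {E, F, L, M, Q}.

{E}; {F}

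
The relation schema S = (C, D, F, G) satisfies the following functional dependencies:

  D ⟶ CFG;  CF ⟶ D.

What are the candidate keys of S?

{D}, {C, F}

{D}⁺: D→CFG adds C, F, G → {C, D, F, G}.
{C, F}⁺: CF→D adds D; D→CFG adds G → {C, D, F, G}. Minimal: {F}⁺ = {F}; {C}⁺ = {C} — none reach the full schema.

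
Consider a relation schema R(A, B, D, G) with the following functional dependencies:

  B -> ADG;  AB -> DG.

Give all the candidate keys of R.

Attribute B never appears on the right-hand side of any dependency, so B must belong to every candidate key.
{B}⁺ = {A, B, D, G}, which is all of the schema, so {B} is the only candidate key.

{B}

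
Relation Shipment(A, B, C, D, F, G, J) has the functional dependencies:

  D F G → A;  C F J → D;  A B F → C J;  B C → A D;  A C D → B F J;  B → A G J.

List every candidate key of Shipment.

{B, C}⁺: BC→AD adds A, D; ACD→BFJ adds F, J; B→AGJ adds G → {A, B, C, D, F, G, J}. Minimal: {C}⁺ = {C}; {B}⁺ = {A, B, G, J} — none reach the full schema.
{B, F}⁺: B→AGJ adds A, G, J; ABF→CJ adds C; BC→AD adds D → {A, B, C, D, F, G, J}. Minimal: {F}⁺ = {F}; {B}⁺ = {A, B, G, J} — none reach the full schema.
{A, C, D}⁺: ACD→BFJ adds B, F, J; B→AGJ adds G → {A, B, C, D, F, G, J}. Minimal: {C, D}⁺ = {C, D}; {A, D}⁺ = {A, D}; {A, C}⁺ = {A, C} — none reach the full schema.
{A, C, F, J}⁺: CFJ→D adds D; ACD→BFJ adds B; B→AGJ adds G → {A, B, C, D, F, G, J}. Minimal: {C, F, J}⁺ = {C, D, F, J}; {A, F, J}⁺ = {A, F, J}; {A, C, J}⁺ = {A, C, J}; … — none reach the full schema.
{C, D, F, G}⁺: DFG→A adds A; ACD→BFJ adds B, J → {A, B, C, D, F, G, J}. Minimal: {D, F, G}⁺ = {A, D, F, G}; {C, F, G}⁺ = {C, F, G}; {C, D, G}⁺ = {C, D, G}; … — none reach the full schema.
{C, F, G, J}⁺: CFJ→D adds D; DFG→A adds A; ACD→BFJ adds B → {A, B, C, D, F, G, J}. Minimal: {F, G, J}⁺ = {F, G, J}; {C, G, J}⁺ = {C, G, J}; {C, F, J}⁺ = {C, D, F, J}; … — none reach the full schema.

{B, C}, {B, F}, {A, C, D}, {A, C, F, J}, {C, D, F, G}, {C, F, G, J}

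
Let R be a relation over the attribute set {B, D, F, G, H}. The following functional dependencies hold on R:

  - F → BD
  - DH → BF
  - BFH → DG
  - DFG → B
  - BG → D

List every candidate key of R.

DH; FH; BGH

Attribute H never appears on the right-hand side of any dependency, so H must belong to every candidate key.
{H}⁺ = {H}, which is not all of the schema, so we must add further attributes.
{D, H}⁺: DH→BF adds B, F; BFH→DG adds G → {B, D, F, G, H}.
{F, H}⁺: F→BD adds B, D; BFH→DG adds G → {B, D, F, G, H}.
{B, G, H}⁺: BG→D adds D; DH→BF adds F → {B, D, F, G, H}.
Any other superkey contains one of these as a subset, so there are no further candidate keys.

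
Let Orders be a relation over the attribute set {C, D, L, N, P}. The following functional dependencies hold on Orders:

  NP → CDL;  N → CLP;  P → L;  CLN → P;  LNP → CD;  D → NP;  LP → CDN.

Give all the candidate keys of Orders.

D, N, P

{D}⁺: D→NP adds N, P; NP→CDL adds C, L → {C, D, L, N, P}.
{N}⁺: N→CLP adds C, L, P; LNP→CD adds D → {C, D, L, N, P}.
{P}⁺: P→L adds L; LP→CDN adds C, D, N → {C, D, L, N, P}.
Any other superkey contains one of these as a subset, so there are no further candidate keys.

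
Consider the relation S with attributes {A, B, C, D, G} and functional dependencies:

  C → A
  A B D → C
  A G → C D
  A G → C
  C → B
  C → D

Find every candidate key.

Attribute G never appears on the right-hand side of any dependency, so G must belong to every candidate key.
{G}⁺ = {G}, which is not all of the schema, so we must add further attributes.
{A, G}⁺: AG→CD adds C, D; C→B adds B → {A, B, C, D, G}.
{C, G}⁺: C→A adds A; AG→CD adds D; C→B adds B → {A, B, C, D, G}.

(A, G); (C, G)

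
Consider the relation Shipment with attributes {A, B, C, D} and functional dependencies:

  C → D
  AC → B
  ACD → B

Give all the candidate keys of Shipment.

Attributes A, C never appear on any right-hand side, so every candidate key must contain {A, C}.
{A, C}⁺ = {A, B, C, D}, which is all of the schema, so {A, C} is the only candidate key.

{A, C}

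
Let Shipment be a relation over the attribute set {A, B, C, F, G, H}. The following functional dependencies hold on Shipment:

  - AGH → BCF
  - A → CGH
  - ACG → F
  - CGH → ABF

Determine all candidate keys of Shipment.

{A}⁺: A→CGH adds C, G, H; ACG→F adds F; CGH→ABF adds B → {A, B, C, F, G, H}.
{C, G, H}⁺: CGH→ABF adds A, B, F → {A, B, C, F, G, H}. Minimal: {G, H}⁺ = {G, H}; {C, H}⁺ = {C, H}; {C, G}⁺ = {C, G} — none reach the full schema.

{A}, {C, G, H}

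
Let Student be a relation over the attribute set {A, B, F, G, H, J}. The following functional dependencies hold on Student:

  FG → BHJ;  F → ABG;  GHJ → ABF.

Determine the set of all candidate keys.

{F}, {G, H, J}

{F}⁺: F→ABG adds A, B, G; FG→BHJ adds H, J → {A, B, F, G, H, J}.
{G, H, J}⁺: GHJ→ABF adds A, B, F → {A, B, F, G, H, J}.
Any other superkey contains one of these as a subset, so there are no further candidate keys.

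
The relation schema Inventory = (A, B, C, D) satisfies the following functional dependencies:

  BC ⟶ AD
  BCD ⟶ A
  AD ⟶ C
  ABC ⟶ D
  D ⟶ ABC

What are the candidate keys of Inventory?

{D}⁺: D→ABC adds A, B, C → {A, B, C, D}.
{B, C}⁺: BC→AD adds A, D → {A, B, C, D}. Minimal: {C}⁺ = {C}; {B}⁺ = {B} — none reach the full schema.

{D}, {B, C}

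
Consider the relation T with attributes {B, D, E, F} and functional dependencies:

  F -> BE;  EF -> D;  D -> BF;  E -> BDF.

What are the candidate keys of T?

D, E, F

{D}⁺: D→BF adds B, F; F→BE adds E → {B, D, E, F}.
{E}⁺: E→BDF adds B, D, F → {B, D, E, F}.
{F}⁺: F→BE adds B, E; EF→D adds D → {B, D, E, F}.
Any other superkey contains one of these as a subset, so there are no further candidate keys.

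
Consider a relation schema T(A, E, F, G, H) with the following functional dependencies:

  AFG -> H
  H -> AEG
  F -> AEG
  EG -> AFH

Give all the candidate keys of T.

{F}⁺: F→AEG adds A, E, G; EG→AFH adds H → {A, E, F, G, H}.
{H}⁺: H→AEG adds A, E, G; EG→AFH adds F → {A, E, F, G, H}.
{E, G}⁺: EG→AFH adds A, F, H → {A, E, F, G, H}. Minimal: {G}⁺ = {G}; {E}⁺ = {E} — none reach the full schema.

F, H, EG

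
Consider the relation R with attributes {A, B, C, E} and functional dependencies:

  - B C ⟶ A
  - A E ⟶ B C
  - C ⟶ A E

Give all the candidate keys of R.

{C}⁺: C→AE adds A, E; AE→BC adds B → {A, B, C, E}.
{A, E}⁺: AE→BC adds B, C → {A, B, C, E}. Minimal: {E}⁺ = {E}; {A}⁺ = {A} — none reach the full schema.
Any other superkey contains one of these as a subset, so there are no further candidate keys.

C, AE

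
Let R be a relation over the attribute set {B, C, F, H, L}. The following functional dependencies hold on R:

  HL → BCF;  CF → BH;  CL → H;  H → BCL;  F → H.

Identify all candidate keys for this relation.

{F}⁺: F→H adds H; H→BCL adds B, C, L → {B, C, F, H, L}.
{H}⁺: H→BCL adds B, C, L; HL→BCF adds F → {B, C, F, H, L}.
{C, L}⁺: CL→H adds H; H→BCL adds B; HL→BCF adds F → {B, C, F, H, L}. Minimal: {L}⁺ = {L}; {C}⁺ = {C} — none reach the full schema.

F; H; CL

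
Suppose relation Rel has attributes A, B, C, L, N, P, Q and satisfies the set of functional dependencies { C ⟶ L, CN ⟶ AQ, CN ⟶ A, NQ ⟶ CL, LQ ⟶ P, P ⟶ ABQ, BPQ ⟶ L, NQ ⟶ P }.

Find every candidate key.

CN, NP, NQ

Attribute N never appears on the right-hand side of any dependency, so N must belong to every candidate key.
{N}⁺ = {N}, which is not all of the schema, so we must add further attributes.
{C, N}⁺: C→L adds L; CN→AQ adds A, Q; LQ→P adds P; P→ABQ adds B → {A, B, C, L, N, P, Q}. Minimal: {N}⁺ = {N}; {C}⁺ = {C, L} — none reach the full schema.
{N, P}⁺: P→ABQ adds A, B, Q; BPQ→L adds L; NQ→CL adds C → {A, B, C, L, N, P, Q}. Minimal: {P}⁺ = {A, B, L, P, Q}; {N}⁺ = {N} — none reach the full schema.
{N, Q}⁺: NQ→CL adds C, L; LQ→P adds P; P→ABQ adds A, B → {A, B, C, L, N, P, Q}. Minimal: {Q}⁺ = {Q}; {N}⁺ = {N} — none reach the full schema.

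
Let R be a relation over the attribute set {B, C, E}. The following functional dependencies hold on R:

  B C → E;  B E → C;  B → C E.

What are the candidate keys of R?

Attribute B never appears on the right-hand side of any dependency, so B must belong to every candidate key.
{B}⁺ = {B, C, E}, which is all of the schema, so {B} is the only candidate key.

{B}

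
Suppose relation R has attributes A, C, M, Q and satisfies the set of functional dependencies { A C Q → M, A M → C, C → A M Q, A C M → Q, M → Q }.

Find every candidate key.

{C}, {A, M}

{C}⁺: C→AMQ adds A, M, Q → {A, C, M, Q}.
{A, M}⁺: AM→C adds C; C→AMQ adds Q → {A, C, M, Q}. Minimal: {M}⁺ = {M, Q}; {A}⁺ = {A} — none reach the full schema.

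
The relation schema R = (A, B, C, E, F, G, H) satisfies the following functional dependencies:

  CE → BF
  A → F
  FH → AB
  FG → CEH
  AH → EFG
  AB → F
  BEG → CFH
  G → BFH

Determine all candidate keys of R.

{G}⁺: G→BFH adds B, F, H; FH→AB adds A; FG→CEH adds C, E → {A, B, C, E, F, G, H}.
{A, H}⁺: A→F adds F; FH→AB adds B; AH→EFG adds E, G; BEG→CFH adds C → {A, B, C, E, F, G, H}. Minimal: {H}⁺ = {H}; {A}⁺ = {A, F} — none reach the full schema.
{F, H}⁺: FH→AB adds A, B; AH→EFG adds E, G; BEG→CFH adds C → {A, B, C, E, F, G, H}. Minimal: {H}⁺ = {H}; {F}⁺ = {F} — none reach the full schema.
{C, E, H}⁺: CE→BF adds B, F; FH→AB adds A; AH→EFG adds G → {A, B, C, E, F, G, H}. Minimal: {E, H}⁺ = {E, H}; {C, H}⁺ = {C, H}; {C, E}⁺ = {B, C, E, F} — none reach the full schema.
Any other superkey contains one of these as a subset, so there are no further candidate keys.

G, AH, FH, CEH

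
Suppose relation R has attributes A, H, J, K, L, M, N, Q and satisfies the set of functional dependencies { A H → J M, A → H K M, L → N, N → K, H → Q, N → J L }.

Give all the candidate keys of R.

AL; AN

Attribute A never appears on the right-hand side of any dependency, so A must belong to every candidate key.
{A}⁺ = {A, H, J, K, M, Q}, which is not all of the schema, so we must add further attributes.
{A, L}⁺: A→HKM adds H, K, M; L→N adds N; H→Q adds Q; N→JL adds J → {A, H, J, K, L, M, N, Q}. Minimal: {L}⁺ = {J, K, L, N}; {A}⁺ = {A, H, J, K, M, Q} — none reach the full schema.
{A, N}⁺: A→HKM adds H, K, M; H→Q adds Q; N→JL adds J, L → {A, H, J, K, L, M, N, Q}. Minimal: {N}⁺ = {J, K, L, N}; {A}⁺ = {A, H, J, K, M, Q} — none reach the full schema.
Any other superkey contains one of these as a subset, so there are no further candidate keys.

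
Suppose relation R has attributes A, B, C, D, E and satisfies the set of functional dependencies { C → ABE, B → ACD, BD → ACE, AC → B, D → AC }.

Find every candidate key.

{B}⁺: B→ACD adds A, C, D; BD→ACE adds E → {A, B, C, D, E}.
{C}⁺: C→ABE adds A, B, E; B→ACD adds D → {A, B, C, D, E}.
{D}⁺: D→AC adds A, C; C→ABE adds B, E → {A, B, C, D, E}.

{B}, {C}, {D}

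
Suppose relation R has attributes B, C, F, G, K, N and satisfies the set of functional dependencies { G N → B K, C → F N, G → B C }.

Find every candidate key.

{G}

Attribute G never appears on the right-hand side of any dependency, so G must belong to every candidate key.
{G}⁺ = {B, C, F, G, K, N}, which is all of the schema, so {G} is the only candidate key.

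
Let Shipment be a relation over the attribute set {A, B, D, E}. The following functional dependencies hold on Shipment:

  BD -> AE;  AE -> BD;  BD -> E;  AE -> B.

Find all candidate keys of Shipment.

AE, BD

{A, E}⁺: AE→BD adds B, D → {A, B, D, E}. Minimal: {E}⁺ = {E}; {A}⁺ = {A} — none reach the full schema.
{B, D}⁺: BD→AE adds A, E → {A, B, D, E}. Minimal: {D}⁺ = {D}; {B}⁺ = {B} — none reach the full schema.
Any other superkey contains one of these as a subset, so there are no further candidate keys.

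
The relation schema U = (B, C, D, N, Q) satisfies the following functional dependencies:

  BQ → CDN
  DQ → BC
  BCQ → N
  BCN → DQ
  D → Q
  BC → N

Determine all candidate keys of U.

{D}⁺: D→Q adds Q; DQ→BC adds B, C; BCQ→N adds N → {B, C, D, N, Q}.
{B, C}⁺: BC→N adds N; BCN→DQ adds D, Q → {B, C, D, N, Q}. Minimal: {C}⁺ = {C}; {B}⁺ = {B} — none reach the full schema.
{B, Q}⁺: BQ→CDN adds C, D, N → {B, C, D, N, Q}. Minimal: {Q}⁺ = {Q}; {B}⁺ = {B} — none reach the full schema.

{D}, {B, C}, {B, Q}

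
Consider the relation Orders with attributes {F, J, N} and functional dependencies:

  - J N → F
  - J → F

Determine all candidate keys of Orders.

Attributes J, N never appear on any right-hand side, so every candidate key must contain {J, N}.
{J, N}⁺ = {F, J, N}, which is all of the schema, so {J, N} is the only candidate key.

{J, N}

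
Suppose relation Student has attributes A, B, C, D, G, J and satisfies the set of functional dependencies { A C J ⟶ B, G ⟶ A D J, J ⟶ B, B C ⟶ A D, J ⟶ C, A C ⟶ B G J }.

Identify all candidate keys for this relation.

(G); (J); (A, C); (B, C)

{G}⁺: G→ADJ adds A, D, J; J→B adds B; J→C adds C → {A, B, C, D, G, J}.
{J}⁺: J→B adds B; J→C adds C; BC→AD adds A, D; AC→BGJ adds G → {A, B, C, D, G, J}.
{A, C}⁺: AC→BGJ adds B, G, J; G→ADJ adds D → {A, B, C, D, G, J}. Minimal: {C}⁺ = {C}; {A}⁺ = {A} — none reach the full schema.
{B, C}⁺: BC→AD adds A, D; AC→BGJ adds G, J → {A, B, C, D, G, J}. Minimal: {C}⁺ = {C}; {B}⁺ = {B} — none reach the full schema.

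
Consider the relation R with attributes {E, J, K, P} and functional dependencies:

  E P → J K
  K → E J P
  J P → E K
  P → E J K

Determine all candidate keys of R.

(K); (P)

{K}⁺: K→EJP adds E, J, P → {E, J, K, P}.
{P}⁺: P→EJK adds E, J, K → {E, J, K, P}.
Any other superkey contains one of these as a subset, so there are no further candidate keys.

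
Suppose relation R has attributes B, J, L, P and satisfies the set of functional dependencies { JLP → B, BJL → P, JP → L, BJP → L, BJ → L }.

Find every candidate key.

{B, J}⁺: BJ→L adds L; BJL→P adds P → {B, J, L, P}.
{J, P}⁺: JP→L adds L; JLP→B adds B → {B, J, L, P}.
Any other superkey contains one of these as a subset, so there are no further candidate keys.

{B, J}, {J, P}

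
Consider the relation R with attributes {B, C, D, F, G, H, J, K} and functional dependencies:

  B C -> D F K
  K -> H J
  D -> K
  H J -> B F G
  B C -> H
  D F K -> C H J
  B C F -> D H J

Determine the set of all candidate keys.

{D}⁺: D→K adds K; K→HJ adds H, J; HJ→BFG adds B, F, G; DFK→CHJ adds C → {B, C, D, F, G, H, J, K}.
{B, C}⁺: BC→DFK adds D, F, K; K→HJ adds H, J; HJ→BFG adds G → {B, C, D, F, G, H, J, K}. Minimal: {C}⁺ = {C}; {B}⁺ = {B} — none reach the full schema.
{C, K}⁺: K→HJ adds H, J; HJ→BFG adds B, F, G; BCF→DHJ adds D → {B, C, D, F, G, H, J, K}. Minimal: {K}⁺ = {B, F, G, H, J, K}; {C}⁺ = {C} — none reach the full schema.
{C, H, J}⁺: HJ→BFG adds B, F, G; BCF→DHJ adds D; BC→DFK adds K → {B, C, D, F, G, H, J, K}. Minimal: {H, J}⁺ = {B, F, G, H, J}; {C, J}⁺ = {C, J}; {C, H}⁺ = {C, H} — none reach the full schema.

{D}; {B, C}; {C, K}; {C, H, J}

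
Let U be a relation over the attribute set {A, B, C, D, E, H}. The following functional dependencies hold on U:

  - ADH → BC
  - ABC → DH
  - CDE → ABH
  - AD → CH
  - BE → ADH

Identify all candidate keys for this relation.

BE; ADE; CDE

Attribute E never appears on the right-hand side of any dependency, so E must belong to every candidate key.
{E}⁺ = {E}, which is not all of the schema, so we must add further attributes.
{B, E}⁺: BE→ADH adds A, D, H; ADH→BC adds C → {A, B, C, D, E, H}. Minimal: {E}⁺ = {E}; {B}⁺ = {B} — none reach the full schema.
{A, D, E}⁺: AD→CH adds C, H; ADH→BC adds B → {A, B, C, D, E, H}. Minimal: {D, E}⁺ = {D, E}; {A, E}⁺ = {A, E}; {A, D}⁺ = {A, B, C, D, H} — none reach the full schema.
{C, D, E}⁺: CDE→ABH adds A, B, H → {A, B, C, D, E, H}. Minimal: {D, E}⁺ = {D, E}; {C, E}⁺ = {C, E}; {C, D}⁺ = {C, D} — none reach the full schema.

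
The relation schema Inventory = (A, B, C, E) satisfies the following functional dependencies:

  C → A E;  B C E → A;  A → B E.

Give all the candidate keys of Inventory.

Attribute C never appears on the right-hand side of any dependency, so C must belong to every candidate key.
{C}⁺ = {A, B, C, E}, which is all of the schema, so {C} is the only candidate key.

{C}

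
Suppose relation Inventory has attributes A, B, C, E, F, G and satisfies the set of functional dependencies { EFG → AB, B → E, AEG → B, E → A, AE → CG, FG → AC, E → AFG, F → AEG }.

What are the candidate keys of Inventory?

{B}⁺: B→E adds E; E→A adds A; AE→CG adds C, G; E→AFG adds F → {A, B, C, E, F, G}.
{E}⁺: E→A adds A; AE→CG adds C, G; E→AFG adds F; EFG→AB adds B → {A, B, C, E, F, G}.
{F}⁺: F→AEG adds A, E, G; EFG→AB adds B; AE→CG adds C → {A, B, C, E, F, G}.

B; E; F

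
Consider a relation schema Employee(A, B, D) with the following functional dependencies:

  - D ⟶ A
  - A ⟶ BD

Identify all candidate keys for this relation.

{A}; {D}

{A}⁺: A→BD adds B, D → {A, B, D}.
{D}⁺: D→A adds A; A→BD adds B → {A, B, D}.
Any other superkey contains one of these as a subset, so there are no further candidate keys.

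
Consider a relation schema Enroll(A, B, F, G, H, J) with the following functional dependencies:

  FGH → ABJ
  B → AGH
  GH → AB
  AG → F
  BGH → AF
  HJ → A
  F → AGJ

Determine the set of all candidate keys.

{B}⁺: B→AGH adds A, G, H; AG→F adds F; F→AGJ adds J → {A, B, F, G, H, J}.
{F, H}⁺: F→AGJ adds A, G, J; FGH→ABJ adds B → {A, B, F, G, H, J}. Minimal: {H}⁺ = {H}; {F}⁺ = {A, F, G, J} — none reach the full schema.
{G, H}⁺: GH→AB adds A, B; AG→F adds F; F→AGJ adds J → {A, B, F, G, H, J}. Minimal: {H}⁺ = {H}; {G}⁺ = {G} — none reach the full schema.
Any other superkey contains one of these as a subset, so there are no further candidate keys.

B; FH; GH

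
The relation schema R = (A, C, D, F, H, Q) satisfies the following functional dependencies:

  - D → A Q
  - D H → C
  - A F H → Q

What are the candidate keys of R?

DFH

Attributes D, F, H never appear on any right-hand side, so every candidate key must contain {D, F, H}.
{D, F, H}⁺ = {A, C, D, F, H, Q}, which is all of the schema, so {D, F, H} is the only candidate key.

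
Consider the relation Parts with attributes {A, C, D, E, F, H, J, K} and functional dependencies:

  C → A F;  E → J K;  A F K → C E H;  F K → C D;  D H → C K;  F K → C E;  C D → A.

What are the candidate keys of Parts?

{C, E}⁺: C→AF adds A, F; E→JK adds J, K; AFK→CEH adds H; FK→CD adds D → {A, C, D, E, F, H, J, K}. Minimal: {E}⁺ = {E, J, K}; {C}⁺ = {A, C, F} — none reach the full schema.
{C, K}⁺: C→AF adds A, F; AFK→CEH adds E, H; FK→CD adds D; E→JK adds J → {A, C, D, E, F, H, J, K}. Minimal: {K}⁺ = {K}; {C}⁺ = {A, C, F} — none reach the full schema.
{D, H}⁺: DH→CK adds C, K; CD→A adds A; C→AF adds F; AFK→CEH adds E; E→JK adds J → {A, C, D, E, F, H, J, K}. Minimal: {H}⁺ = {H}; {D}⁺ = {D} — none reach the full schema.
{E, F}⁺: E→JK adds J, K; FK→CD adds C, D; CD→A adds A; AFK→CEH adds H → {A, C, D, E, F, H, J, K}. Minimal: {F}⁺ = {F}; {E}⁺ = {E, J, K} — none reach the full schema.
{F, K}⁺: FK→CD adds C, D; FK→CE adds E; CD→A adds A; E→JK adds J; AFK→CEH adds H → {A, C, D, E, F, H, J, K}. Minimal: {K}⁺ = {K}; {F}⁺ = {F} — none reach the full schema.
Any other superkey contains one of these as a subset, so there are no further candidate keys.

{C, E}, {C, K}, {D, H}, {E, F}, {F, K}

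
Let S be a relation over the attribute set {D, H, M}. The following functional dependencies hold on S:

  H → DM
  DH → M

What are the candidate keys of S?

Attribute H never appears on the right-hand side of any dependency, so H must belong to every candidate key.
{H}⁺ = {D, H, M}, which is all of the schema, so {H} is the only candidate key.

{H}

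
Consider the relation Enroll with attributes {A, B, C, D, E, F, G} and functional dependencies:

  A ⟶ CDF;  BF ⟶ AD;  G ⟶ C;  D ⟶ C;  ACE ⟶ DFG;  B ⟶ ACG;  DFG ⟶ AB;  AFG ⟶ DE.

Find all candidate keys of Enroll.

{B}⁺: B→ACG adds A, C, G; A→CDF adds D, F; AFG→DE adds E → {A, B, C, D, E, F, G}.
{A, E}⁺: A→CDF adds C, D, F; ACE→DFG adds G; DFG→AB adds B → {A, B, C, D, E, F, G}. Minimal: {E}⁺ = {E}; {A}⁺ = {A, C, D, F} — none reach the full schema.
{A, G}⁺: A→CDF adds C, D, F; DFG→AB adds B; AFG→DE adds E → {A, B, C, D, E, F, G}. Minimal: {G}⁺ = {C, G}; {A}⁺ = {A, C, D, F} — none reach the full schema.
{D, F, G}⁺: G→C adds C; DFG→AB adds A, B; AFG→DE adds E → {A, B, C, D, E, F, G}. Minimal: {F, G}⁺ = {C, F, G}; {D, G}⁺ = {C, D, G}; {D, F}⁺ = {C, D, F} — none reach the full schema.

B, AE, AG, DFG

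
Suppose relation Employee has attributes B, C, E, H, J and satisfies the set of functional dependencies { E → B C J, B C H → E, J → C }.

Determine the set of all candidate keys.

{E, H}, {B, C, H}, {B, H, J}

Attribute H never appears on the right-hand side of any dependency, so H must belong to every candidate key.
{H}⁺ = {H}, which is not all of the schema, so we must add further attributes.
{E, H}⁺: E→BCJ adds B, C, J → {B, C, E, H, J}. Minimal: {H}⁺ = {H}; {E}⁺ = {B, C, E, J} — none reach the full schema.
{B, C, H}⁺: BCH→E adds E; E→BCJ adds J → {B, C, E, H, J}. Minimal: {C, H}⁺ = {C, H}; {B, H}⁺ = {B, H}; {B, C}⁺ = {B, C} — none reach the full schema.
{B, H, J}⁺: J→C adds C; BCH→E adds E → {B, C, E, H, J}. Minimal: {H, J}⁺ = {C, H, J}; {B, J}⁺ = {B, C, J}; {B, H}⁺ = {B, H} — none reach the full schema.
Any other superkey contains one of these as a subset, so there are no further candidate keys.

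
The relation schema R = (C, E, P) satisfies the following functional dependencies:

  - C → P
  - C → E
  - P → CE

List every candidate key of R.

{C}⁺: C→P adds P; C→E adds E → {C, E, P}.
{P}⁺: P→CE adds C, E → {C, E, P}.
Any other superkey contains one of these as a subset, so there are no further candidate keys.

{C}; {P}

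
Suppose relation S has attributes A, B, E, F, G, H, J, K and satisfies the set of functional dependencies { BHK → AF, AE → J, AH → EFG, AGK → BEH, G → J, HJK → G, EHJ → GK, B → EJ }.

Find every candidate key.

AH, BH, AGK

{A, H}⁺: AH→EFG adds E, F, G; G→J adds J; EHJ→GK adds K; AGK→BEH adds B → {A, B, E, F, G, H, J, K}. Minimal: {H}⁺ = {H}; {A}⁺ = {A} — none reach the full schema.
{B, H}⁺: B→EJ adds E, J; EHJ→GK adds G, K; BHK→AF adds A, F → {A, B, E, F, G, H, J, K}. Minimal: {H}⁺ = {H}; {B}⁺ = {B, E, J} — none reach the full schema.
{A, G, K}⁺: AGK→BEH adds B, E, H; G→J adds J; BHK→AF adds F → {A, B, E, F, G, H, J, K}. Minimal: {G, K}⁺ = {G, J, K}; {A, K}⁺ = {A, K}; {A, G}⁺ = {A, G, J} — none reach the full schema.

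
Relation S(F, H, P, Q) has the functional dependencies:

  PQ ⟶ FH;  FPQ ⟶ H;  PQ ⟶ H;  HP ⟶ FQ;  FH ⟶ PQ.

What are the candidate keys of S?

{F, H}⁺: FH→PQ adds P, Q → {F, H, P, Q}.
{H, P}⁺: HP→FQ adds F, Q → {F, H, P, Q}.
{P, Q}⁺: PQ→FH adds F, H → {F, H, P, Q}.

FH, HP, PQ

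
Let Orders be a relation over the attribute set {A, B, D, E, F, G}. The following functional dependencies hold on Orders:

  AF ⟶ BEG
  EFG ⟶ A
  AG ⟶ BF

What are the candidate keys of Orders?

ADF; ADG; DEFG

Attribute D never appears on the right-hand side of any dependency, so D must belong to every candidate key.
{D}⁺ = {D}, which is not all of the schema, so we must add further attributes.
{A, D, F}⁺: AF→BEG adds B, E, G → {A, B, D, E, F, G}. Minimal: {D, F}⁺ = {D, F}; {A, F}⁺ = {A, B, E, F, G}; {A, D}⁺ = {A, D} — none reach the full schema.
{A, D, G}⁺: AG→BF adds B, F; AF→BEG adds E → {A, B, D, E, F, G}. Minimal: {D, G}⁺ = {D, G}; {A, G}⁺ = {A, B, E, F, G}; {A, D}⁺ = {A, D} — none reach the full schema.
{D, E, F, G}⁺: EFG→A adds A; AG→BF adds B → {A, B, D, E, F, G}. Minimal: {E, F, G}⁺ = {A, B, E, F, G}; {D, F, G}⁺ = {D, F, G}; {D, E, G}⁺ = {D, E, G}; … — none reach the full schema.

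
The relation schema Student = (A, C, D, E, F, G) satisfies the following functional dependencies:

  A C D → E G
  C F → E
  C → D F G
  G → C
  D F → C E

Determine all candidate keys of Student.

Attribute A never appears on the right-hand side of any dependency, so A must belong to every candidate key.
{A}⁺ = {A}, which is not all of the schema, so we must add further attributes.
{A, C}⁺: C→DFG adds D, F, G; DF→CE adds E → {A, C, D, E, F, G}.
{A, G}⁺: G→C adds C; C→DFG adds D, F; DF→CE adds E → {A, C, D, E, F, G}.
{A, D, F}⁺: DF→CE adds C, E; ACD→EG adds G → {A, C, D, E, F, G}.
Any other superkey contains one of these as a subset, so there are no further candidate keys.

{A, C}; {A, G}; {A, D, F}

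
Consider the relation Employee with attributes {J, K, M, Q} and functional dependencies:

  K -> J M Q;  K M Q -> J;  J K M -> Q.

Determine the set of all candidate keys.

Attribute K never appears on the right-hand side of any dependency, so K must belong to every candidate key.
{K}⁺ = {J, K, M, Q}, which is all of the schema, so {K} is the only candidate key.

{K}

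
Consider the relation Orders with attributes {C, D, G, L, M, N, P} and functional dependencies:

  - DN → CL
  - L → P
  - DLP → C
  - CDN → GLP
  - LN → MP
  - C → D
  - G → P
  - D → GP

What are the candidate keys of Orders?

Attribute N never appears on the right-hand side of any dependency, so N must belong to every candidate key.
{N}⁺ = {N}, which is not all of the schema, so we must add further attributes.
{C, N}⁺: C→D adds D; D→GP adds G, P; DN→CL adds L; LN→MP adds M → {C, D, G, L, M, N, P}.
{D, N}⁺: DN→CL adds C, L; L→P adds P; CDN→GLP adds G; LN→MP adds M → {C, D, G, L, M, N, P}.

{C, N}, {D, N}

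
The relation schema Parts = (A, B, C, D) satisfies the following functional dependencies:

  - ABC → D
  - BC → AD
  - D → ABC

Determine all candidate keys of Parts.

{D}⁺: D→ABC adds A, B, C → {A, B, C, D}.
{B, C}⁺: BC→AD adds A, D → {A, B, C, D}. Minimal: {C}⁺ = {C}; {B}⁺ = {B} — none reach the full schema.
Any other superkey contains one of these as a subset, so there are no further candidate keys.

D; BC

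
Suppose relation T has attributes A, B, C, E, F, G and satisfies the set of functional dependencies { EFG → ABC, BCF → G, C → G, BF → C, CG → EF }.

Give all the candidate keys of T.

{C}⁺: C→G adds G; CG→EF adds E, F; EFG→ABC adds A, B → {A, B, C, E, F, G}.
{B, F}⁺: BF→C adds C; BCF→G adds G; CG→EF adds E; EFG→ABC adds A → {A, B, C, E, F, G}.
{E, F, G}⁺: EFG→ABC adds A, B, C → {A, B, C, E, F, G}.
Any other superkey contains one of these as a subset, so there are no further candidate keys.

(C); (B, F); (E, F, G)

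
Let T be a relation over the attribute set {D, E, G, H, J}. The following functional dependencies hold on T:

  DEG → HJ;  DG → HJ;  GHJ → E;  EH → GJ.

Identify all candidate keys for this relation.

DG, DEH

{D, G}⁺: DG→HJ adds H, J; GHJ→E adds E → {D, E, G, H, J}.
{D, E, H}⁺: EH→GJ adds G, J → {D, E, G, H, J}.
Any other superkey contains one of these as a subset, so there are no further candidate keys.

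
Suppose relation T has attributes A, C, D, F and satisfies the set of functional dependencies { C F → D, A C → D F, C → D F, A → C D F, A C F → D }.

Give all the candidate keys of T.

Attribute A never appears on the right-hand side of any dependency, so A must belong to every candidate key.
{A}⁺ = {A, C, D, F}, which is all of the schema, so {A} is the only candidate key.

(A)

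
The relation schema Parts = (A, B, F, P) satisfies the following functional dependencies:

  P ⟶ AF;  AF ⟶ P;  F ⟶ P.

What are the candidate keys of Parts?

{B, F}, {B, P}

Attribute B never appears on the right-hand side of any dependency, so B must belong to every candidate key.
{B}⁺ = {B}, which is not all of the schema, so we must add further attributes.
{B, F}⁺: F→P adds P; P→AF adds A → {A, B, F, P}. Minimal: {F}⁺ = {A, F, P}; {B}⁺ = {B} — none reach the full schema.
{B, P}⁺: P→AF adds A, F → {A, B, F, P}. Minimal: {P}⁺ = {A, F, P}; {B}⁺ = {B} — none reach the full schema.
Any other superkey contains one of these as a subset, so there are no further candidate keys.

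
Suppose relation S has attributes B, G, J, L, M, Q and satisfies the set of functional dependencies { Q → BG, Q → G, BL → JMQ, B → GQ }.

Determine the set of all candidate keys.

BL, LQ

Attribute L never appears on the right-hand side of any dependency, so L must belong to every candidate key.
{L}⁺ = {L}, which is not all of the schema, so we must add further attributes.
{B, L}⁺: BL→JMQ adds J, M, Q; B→GQ adds G → {B, G, J, L, M, Q}. Minimal: {L}⁺ = {L}; {B}⁺ = {B, G, Q} — none reach the full schema.
{L, Q}⁺: Q→BG adds B, G; BL→JMQ adds J, M → {B, G, J, L, M, Q}. Minimal: {Q}⁺ = {B, G, Q}; {L}⁺ = {L} — none reach the full schema.
Any other superkey contains one of these as a subset, so there are no further candidate keys.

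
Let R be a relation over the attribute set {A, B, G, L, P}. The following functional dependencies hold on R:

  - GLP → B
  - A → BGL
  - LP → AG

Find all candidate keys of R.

Attribute P never appears on the right-hand side of any dependency, so P must belong to every candidate key.
{P}⁺ = {P}, which is not all of the schema, so we must add further attributes.
{A, P}⁺: A→BGL adds B, G, L → {A, B, G, L, P}.
{L, P}⁺: LP→AG adds A, G; GLP→B adds B → {A, B, G, L, P}.

{A, P}, {L, P}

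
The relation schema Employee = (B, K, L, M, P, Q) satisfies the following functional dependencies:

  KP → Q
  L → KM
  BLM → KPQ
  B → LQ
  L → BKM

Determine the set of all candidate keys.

{B}, {L}

{B}⁺: B→LQ adds L, Q; L→BKM adds K, M; BLM→KPQ adds P → {B, K, L, M, P, Q}.
{L}⁺: L→KM adds K, M; L→BKM adds B; BLM→KPQ adds P, Q → {B, K, L, M, P, Q}.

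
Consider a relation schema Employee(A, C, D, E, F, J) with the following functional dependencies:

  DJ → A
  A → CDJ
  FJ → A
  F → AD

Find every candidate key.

{E, F}⁺: F→AD adds A, D; A→CDJ adds C, J → {A, C, D, E, F, J}.
No other minimal superkey exists.

{E, F}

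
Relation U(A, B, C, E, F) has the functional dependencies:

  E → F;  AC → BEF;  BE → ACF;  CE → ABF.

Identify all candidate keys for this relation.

{A, C}; {B, E}; {C, E}

{A, C}⁺: AC→BEF adds B, E, F → {A, B, C, E, F}.
{B, E}⁺: E→F adds F; BE→ACF adds A, C → {A, B, C, E, F}.
{C, E}⁺: E→F adds F; CE→ABF adds A, B → {A, B, C, E, F}.
Any other superkey contains one of these as a subset, so there are no further candidate keys.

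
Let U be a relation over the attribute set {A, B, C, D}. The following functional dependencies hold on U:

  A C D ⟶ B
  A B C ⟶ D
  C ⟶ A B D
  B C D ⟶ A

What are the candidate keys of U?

(C)

Attribute C never appears on the right-hand side of any dependency, so C must belong to every candidate key.
{C}⁺ = {A, B, C, D}, which is all of the schema, so {C} is the only candidate key.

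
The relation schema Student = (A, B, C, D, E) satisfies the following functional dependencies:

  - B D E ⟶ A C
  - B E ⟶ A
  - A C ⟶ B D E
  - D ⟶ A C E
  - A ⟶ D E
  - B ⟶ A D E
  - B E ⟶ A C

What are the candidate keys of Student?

{A}; {B}; {D}

{A}⁺: A→DE adds D, E; D→ACE adds C; AC→BDE adds B → {A, B, C, D, E}.
{B}⁺: B→ADE adds A, D, E; BE→AC adds C → {A, B, C, D, E}.
{D}⁺: D→ACE adds A, C, E; AC→BDE adds B → {A, B, C, D, E}.
Any other superkey contains one of these as a subset, so there are no further candidate keys.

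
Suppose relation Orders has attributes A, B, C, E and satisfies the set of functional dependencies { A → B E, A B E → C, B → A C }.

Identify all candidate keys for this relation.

{A}; {B}

{A}⁺: A→BE adds B, E; ABE→C adds C → {A, B, C, E}.
{B}⁺: B→AC adds A, C; A→BE adds E → {A, B, C, E}.
Any other superkey contains one of these as a subset, so there are no further candidate keys.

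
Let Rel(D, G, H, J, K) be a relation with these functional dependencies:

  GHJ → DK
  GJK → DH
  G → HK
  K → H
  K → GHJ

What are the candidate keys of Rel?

{G}, {K}

{G}⁺: G→HK adds H, K; K→GHJ adds J; GHJ→DK adds D → {D, G, H, J, K}.
{K}⁺: K→H adds H; K→GHJ adds G, J; GHJ→DK adds D → {D, G, H, J, K}.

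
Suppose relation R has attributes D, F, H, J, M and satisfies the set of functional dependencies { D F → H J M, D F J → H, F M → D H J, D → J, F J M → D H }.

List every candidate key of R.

Attribute F never appears on the right-hand side of any dependency, so F must belong to every candidate key.
{F}⁺ = {F}, which is not all of the schema, so we must add further attributes.
{D, F}⁺: DF→HJM adds H, J, M → {D, F, H, J, M}. Minimal: {F}⁺ = {F}; {D}⁺ = {D, J} — none reach the full schema.
{F, M}⁺: FM→DHJ adds D, H, J → {D, F, H, J, M}. Minimal: {M}⁺ = {M}; {F}⁺ = {F} — none reach the full schema.

{D, F}; {F, M}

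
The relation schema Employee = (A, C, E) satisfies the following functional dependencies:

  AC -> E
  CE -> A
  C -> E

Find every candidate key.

Attribute C never appears on the right-hand side of any dependency, so C must belong to every candidate key.
{C}⁺ = {A, C, E}, which is all of the schema, so {C} is the only candidate key.

C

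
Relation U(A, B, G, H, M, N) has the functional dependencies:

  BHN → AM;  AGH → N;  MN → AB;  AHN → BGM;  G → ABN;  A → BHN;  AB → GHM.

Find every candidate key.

A; G; MN; BHN

{A}⁺: A→BHN adds B, H, N; AB→GHM adds G, M → {A, B, G, H, M, N}.
{G}⁺: G→ABN adds A, B, N; A→BHN adds H; AB→GHM adds M → {A, B, G, H, M, N}.
{M, N}⁺: MN→AB adds A, B; A→BHN adds H; AB→GHM adds G → {A, B, G, H, M, N}. Minimal: {N}⁺ = {N}; {M}⁺ = {M} — none reach the full schema.
{B, H, N}⁺: BHN→AM adds A, M; AHN→BGM adds G → {A, B, G, H, M, N}. Minimal: {H, N}⁺ = {H, N}; {B, N}⁺ = {B, N}; {B, H}⁺ = {B, H} — none reach the full schema.
Any other superkey contains one of these as a subset, so there are no further candidate keys.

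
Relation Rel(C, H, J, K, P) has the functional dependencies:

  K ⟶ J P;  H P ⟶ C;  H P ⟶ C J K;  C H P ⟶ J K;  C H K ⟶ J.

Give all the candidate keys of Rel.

HK, HP

Attribute H never appears on the right-hand side of any dependency, so H must belong to every candidate key.
{H}⁺ = {H}, which is not all of the schema, so we must add further attributes.
{H, K}⁺: K→JP adds J, P; HP→C adds C → {C, H, J, K, P}. Minimal: {K}⁺ = {J, K, P}; {H}⁺ = {H} — none reach the full schema.
{H, P}⁺: HP→C adds C; HP→CJK adds J, K → {C, H, J, K, P}. Minimal: {P}⁺ = {P}; {H}⁺ = {H} — none reach the full schema.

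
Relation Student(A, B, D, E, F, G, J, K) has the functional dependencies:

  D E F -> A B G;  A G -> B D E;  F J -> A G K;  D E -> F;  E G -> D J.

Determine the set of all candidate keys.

(A, G), (D, E), (E, G), (F, J)

{A, G}⁺: AG→BDE adds B, D, E; DE→F adds F; EG→DJ adds J; FJ→AGK adds K → {A, B, D, E, F, G, J, K}.
{D, E}⁺: DE→F adds F; DEF→ABG adds A, B, G; EG→DJ adds J; FJ→AGK adds K → {A, B, D, E, F, G, J, K}.
{E, G}⁺: EG→DJ adds D, J; DE→F adds F; DEF→ABG adds A, B; FJ→AGK adds K → {A, B, D, E, F, G, J, K}.
{F, J}⁺: FJ→AGK adds A, G, K; AG→BDE adds B, D, E → {A, B, D, E, F, G, J, K}.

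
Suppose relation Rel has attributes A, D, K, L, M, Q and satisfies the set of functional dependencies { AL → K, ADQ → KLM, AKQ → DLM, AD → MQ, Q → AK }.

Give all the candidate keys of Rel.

Q, AD

{Q}⁺: Q→AK adds A, K; AKQ→DLM adds D, L, M → {A, D, K, L, M, Q}.
{A, D}⁺: AD→MQ adds M, Q; Q→AK adds K; ADQ→KLM adds L → {A, D, K, L, M, Q}. Minimal: {D}⁺ = {D}; {A}⁺ = {A} — none reach the full schema.
Any other superkey contains one of these as a subset, so there are no further candidate keys.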